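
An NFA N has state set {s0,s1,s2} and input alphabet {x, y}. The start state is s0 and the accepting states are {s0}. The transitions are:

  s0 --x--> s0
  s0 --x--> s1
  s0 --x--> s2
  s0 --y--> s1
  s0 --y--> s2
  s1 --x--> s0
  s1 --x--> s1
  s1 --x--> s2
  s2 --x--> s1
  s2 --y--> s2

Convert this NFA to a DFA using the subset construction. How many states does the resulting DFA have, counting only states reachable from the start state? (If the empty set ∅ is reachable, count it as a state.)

Start state of the DFA: {s0}.
{s0} --x--> {s0,s1,s2}  [new]
{s0} --y--> {s1,s2}  [new]
{s0,s1,s2} --x--> {s0,s1,s2}  [seen]
{s0,s1,s2} --y--> {s1,s2}  [seen]
{s1,s2} --x--> {s0,s1,s2}  [seen]
{s1,s2} --y--> {s2}  [new]
{s2} --x--> {s1}  [new]
{s2} --y--> {s2}  [seen]
{s1} --x--> {s0,s1,s2}  [seen]
{s1} --y--> ∅  [new]
∅ --x--> ∅  [seen]
∅ --y--> ∅  [seen]
Reachable DFA states: {s0}, {s0,s1,s2}, {s1,s2}, {s2}, {s1}, ∅.

6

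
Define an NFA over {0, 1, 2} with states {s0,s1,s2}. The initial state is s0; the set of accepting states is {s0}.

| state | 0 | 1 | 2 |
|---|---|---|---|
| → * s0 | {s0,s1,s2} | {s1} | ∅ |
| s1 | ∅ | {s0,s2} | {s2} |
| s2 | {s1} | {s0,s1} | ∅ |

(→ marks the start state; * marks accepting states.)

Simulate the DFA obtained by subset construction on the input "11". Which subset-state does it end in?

{s0,s2}

Start: {s0}.
δ(s0,1) = {s1}.
Union: {s1}.
After 1: {s1}.
δ(s1,1) = {s0,s2}.
Union: {s0,s2}.
After 1: {s0,s2}.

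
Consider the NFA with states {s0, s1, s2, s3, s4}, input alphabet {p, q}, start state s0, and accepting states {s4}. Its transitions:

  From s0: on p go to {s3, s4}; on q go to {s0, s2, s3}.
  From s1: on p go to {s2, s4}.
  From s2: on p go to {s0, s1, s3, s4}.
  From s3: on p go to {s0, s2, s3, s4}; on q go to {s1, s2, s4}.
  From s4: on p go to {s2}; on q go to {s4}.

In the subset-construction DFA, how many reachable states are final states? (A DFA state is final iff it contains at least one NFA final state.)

6

Start state of the DFA: {s0}.
{s0} --p--> {s3, s4}  [new]
{s0} --q--> {s0, s2, s3}  [new]
{s3, s4} --p--> {s0, s2, s3, s4}  [new]
{s3, s4} --q--> {s1, s2, s4}  [new]
{s0, s2, s3} --p--> {s0, s1, s2, s3, s4}  [new]
{s0, s2, s3} --q--> {s0, s1, s2, s3, s4}  [seen]
{s0, s2, s3, s4} --p--> {s0, s1, s2, s3, s4}  [seen]
{s0, s2, s3, s4} --q--> {s0, s1, s2, s3, s4}  [seen]
{s1, s2, s4} --p--> {s0, s1, s2, s3, s4}  [seen]
{s1, s2, s4} --q--> {s4}  [new]
{s0, s1, s2, s3, s4} --p--> {s0, s1, s2, s3, s4}  [seen]
{s0, s1, s2, s3, s4} --q--> {s0, s1, s2, s3, s4}  [seen]
{s4} --p--> {s2}  [new]
{s4} --q--> {s4}  [seen]
{s2} --p--> {s0, s1, s3, s4}  [new]
{s2} --q--> ∅  [new]
{s0, s1, s3, s4} --p--> {s0, s2, s3, s4}  [seen]
{s0, s1, s3, s4} --q--> {s0, s1, s2, s3, s4}  [seen]
∅ --p--> ∅  [seen]
∅ --q--> ∅  [seen]
Reachable DFA states: {s0}, {s3, s4}, {s0, s2, s3}, {s0, s2, s3, s4}, {s1, s2, s4}, {s0, s1, s2, s3, s4}, {s4}, {s2}, {s0, s1, s3, s4}, ∅.
Accepting DFA states (contain an NFA accepting state): {s3, s4}, {s0, s2, s3, s4}, {s1, s2, s4}, {s0, s1, s2, s3, s4}, {s4}, {s0, s1, s3, s4}.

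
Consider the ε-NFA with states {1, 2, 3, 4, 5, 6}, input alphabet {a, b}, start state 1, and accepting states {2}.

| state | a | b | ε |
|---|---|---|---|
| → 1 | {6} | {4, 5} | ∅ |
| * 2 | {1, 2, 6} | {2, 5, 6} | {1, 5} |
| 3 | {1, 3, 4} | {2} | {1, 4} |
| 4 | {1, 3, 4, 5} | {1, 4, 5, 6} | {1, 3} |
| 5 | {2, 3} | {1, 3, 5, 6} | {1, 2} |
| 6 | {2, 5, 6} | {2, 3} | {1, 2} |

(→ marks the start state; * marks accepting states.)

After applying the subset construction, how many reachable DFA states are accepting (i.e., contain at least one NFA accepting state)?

Start state of the DFA: {1} (ε-closure of the NFA start).
{1} --a--> {1, 2, 5, 6}  [new]
{1} --b--> {1, 2, 3, 4, 5}  [new]
{1, 2, 5, 6} --a--> {1, 2, 3, 4, 5, 6}  [new]
{1, 2, 5, 6} --b--> {1, 2, 3, 4, 5, 6}  [seen]
{1, 2, 3, 4, 5} --a--> {1, 2, 3, 4, 5, 6}  [seen]
{1, 2, 3, 4, 5} --b--> {1, 2, 3, 4, 5, 6}  [seen]
{1, 2, 3, 4, 5, 6} --a--> {1, 2, 3, 4, 5, 6}  [seen]
{1, 2, 3, 4, 5, 6} --b--> {1, 2, 3, 4, 5, 6}  [seen]
Reachable DFA states: {1}, {1, 2, 5, 6}, {1, 2, 3, 4, 5}, {1, 2, 3, 4, 5, 6}.
Accepting DFA states (contain an NFA accepting state): {1, 2, 5, 6}, {1, 2, 3, 4, 5}, {1, 2, 3, 4, 5, 6}.

3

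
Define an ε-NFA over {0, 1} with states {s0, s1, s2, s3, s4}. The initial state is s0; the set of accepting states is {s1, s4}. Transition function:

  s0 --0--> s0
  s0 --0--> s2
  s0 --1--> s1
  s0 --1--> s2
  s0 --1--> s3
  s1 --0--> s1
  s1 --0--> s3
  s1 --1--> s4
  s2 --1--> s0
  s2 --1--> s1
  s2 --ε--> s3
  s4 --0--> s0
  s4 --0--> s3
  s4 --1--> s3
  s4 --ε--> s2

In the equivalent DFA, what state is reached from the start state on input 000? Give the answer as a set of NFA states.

Start: {s0}.
δ(s0,0) = {s0, s2}.
Union: {s0, s2}.
ε-closure gives {s0, s2, s3}.
After 0: {s0, s2, s3}.
δ(s0,0) = {s0, s2}; δ(s2,0) = ∅; δ(s3,0) = ∅.
Union: {s0, s2}.
ε-closure gives {s0, s2, s3}.
After 0: {s0, s2, s3}.
δ(s0,0) = {s0, s2}; δ(s2,0) = ∅; δ(s3,0) = ∅.
Union: {s0, s2}.
ε-closure gives {s0, s2, s3}.
After 0: {s0, s2, s3}.

{s0, s2, s3}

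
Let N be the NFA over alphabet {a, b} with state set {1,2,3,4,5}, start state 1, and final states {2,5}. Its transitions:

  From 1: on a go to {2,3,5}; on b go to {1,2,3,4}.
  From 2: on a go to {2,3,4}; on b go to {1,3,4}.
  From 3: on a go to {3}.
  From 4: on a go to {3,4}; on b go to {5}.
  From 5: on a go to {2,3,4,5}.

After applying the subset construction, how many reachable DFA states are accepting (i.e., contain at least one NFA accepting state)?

Start state of the DFA: {1}.
{1} --a--> {2,3,5}  [new]
{1} --b--> {1,2,3,4}  [new]
{2,3,5} --a--> {2,3,4,5}  [new]
{2,3,5} --b--> {1,3,4}  [new]
{1,2,3,4} --a--> {2,3,4,5}  [seen]
{1,2,3,4} --b--> {1,2,3,4,5}  [new]
{2,3,4,5} --a--> {2,3,4,5}  [seen]
{2,3,4,5} --b--> {1,3,4,5}  [new]
{1,3,4} --a--> {2,3,4,5}  [seen]
{1,3,4} --b--> {1,2,3,4,5}  [seen]
{1,2,3,4,5} --a--> {2,3,4,5}  [seen]
{1,2,3,4,5} --b--> {1,2,3,4,5}  [seen]
{1,3,4,5} --a--> {2,3,4,5}  [seen]
{1,3,4,5} --b--> {1,2,3,4,5}  [seen]
Reachable DFA states: {1}, {2,3,5}, {1,2,3,4}, {2,3,4,5}, {1,3,4}, {1,2,3,4,5}, {1,3,4,5}.
Accepting DFA states (contain an NFA accepting state): {2,3,5}, {1,2,3,4}, {2,3,4,5}, {1,2,3,4,5}, {1,3,4,5}.

5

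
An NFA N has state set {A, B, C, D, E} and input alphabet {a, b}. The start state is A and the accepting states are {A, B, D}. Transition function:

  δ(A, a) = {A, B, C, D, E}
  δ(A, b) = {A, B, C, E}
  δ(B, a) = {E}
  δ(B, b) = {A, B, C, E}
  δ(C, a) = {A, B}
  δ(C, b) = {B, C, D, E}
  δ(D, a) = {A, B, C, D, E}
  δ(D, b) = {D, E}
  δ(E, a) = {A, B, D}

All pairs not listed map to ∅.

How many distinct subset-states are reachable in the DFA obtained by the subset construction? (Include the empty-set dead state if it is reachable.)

3

Start state of the DFA: {A}.
{A} --a--> {A, B, C, D, E}  [new]
{A} --b--> {A, B, C, E}  [new]
{A, B, C, D, E} --a--> {A, B, C, D, E}  [seen]
{A, B, C, D, E} --b--> {A, B, C, D, E}  [seen]
{A, B, C, E} --a--> {A, B, C, D, E}  [seen]
{A, B, C, E} --b--> {A, B, C, D, E}  [seen]
Reachable DFA states: {A}, {A, B, C, D, E}, {A, B, C, E}.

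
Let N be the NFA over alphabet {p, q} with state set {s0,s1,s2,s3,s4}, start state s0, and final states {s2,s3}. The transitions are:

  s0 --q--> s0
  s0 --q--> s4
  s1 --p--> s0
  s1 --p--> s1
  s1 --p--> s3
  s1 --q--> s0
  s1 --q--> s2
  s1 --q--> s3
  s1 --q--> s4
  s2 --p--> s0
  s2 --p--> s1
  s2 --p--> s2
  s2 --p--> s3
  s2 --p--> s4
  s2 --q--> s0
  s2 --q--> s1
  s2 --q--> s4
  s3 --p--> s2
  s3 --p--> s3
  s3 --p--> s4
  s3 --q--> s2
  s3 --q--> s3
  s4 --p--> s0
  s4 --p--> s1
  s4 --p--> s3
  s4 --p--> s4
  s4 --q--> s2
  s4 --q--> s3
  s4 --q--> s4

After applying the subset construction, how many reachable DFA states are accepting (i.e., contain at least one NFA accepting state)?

Start state of the DFA: {s0}.
{s0} --p--> ∅  [new]
{s0} --q--> {s0,s4}  [new]
∅ --p--> ∅  [seen]
∅ --q--> ∅  [seen]
{s0,s4} --p--> {s0,s1,s3,s4}  [new]
{s0,s4} --q--> {s0,s2,s3,s4}  [new]
{s0,s1,s3,s4} --p--> {s0,s1,s2,s3,s4}  [new]
{s0,s1,s3,s4} --q--> {s0,s2,s3,s4}  [seen]
{s0,s2,s3,s4} --p--> {s0,s1,s2,s3,s4}  [seen]
{s0,s2,s3,s4} --q--> {s0,s1,s2,s3,s4}  [seen]
{s0,s1,s2,s3,s4} --p--> {s0,s1,s2,s3,s4}  [seen]
{s0,s1,s2,s3,s4} --q--> {s0,s1,s2,s3,s4}  [seen]
Reachable DFA states: {s0}, ∅, {s0,s4}, {s0,s1,s3,s4}, {s0,s2,s3,s4}, {s0,s1,s2,s3,s4}.
Accepting DFA states (contain an NFA accepting state): {s0,s1,s3,s4}, {s0,s2,s3,s4}, {s0,s1,s2,s3,s4}.

3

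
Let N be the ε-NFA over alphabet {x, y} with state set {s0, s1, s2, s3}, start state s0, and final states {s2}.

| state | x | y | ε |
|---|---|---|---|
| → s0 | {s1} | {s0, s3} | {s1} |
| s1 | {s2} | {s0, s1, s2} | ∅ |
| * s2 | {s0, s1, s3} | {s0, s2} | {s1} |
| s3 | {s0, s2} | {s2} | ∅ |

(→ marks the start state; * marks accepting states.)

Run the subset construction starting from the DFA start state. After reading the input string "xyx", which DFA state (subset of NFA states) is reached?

{s0, s1, s2, s3}

Start: {s0, s1}.
δ(s0,x) = {s1}; δ(s1,x) = {s2}.
Union: {s1, s2}.
After x: {s1, s2}.
δ(s1,y) = {s0, s1, s2}; δ(s2,y) = {s0, s2}.
Union: {s0, s1, s2}.
After y: {s0, s1, s2}.
δ(s0,x) = {s1}; δ(s1,x) = {s2}; δ(s2,x) = {s0, s1, s3}.
Union: {s0, s1, s2, s3}.
After x: {s0, s1, s2, s3}.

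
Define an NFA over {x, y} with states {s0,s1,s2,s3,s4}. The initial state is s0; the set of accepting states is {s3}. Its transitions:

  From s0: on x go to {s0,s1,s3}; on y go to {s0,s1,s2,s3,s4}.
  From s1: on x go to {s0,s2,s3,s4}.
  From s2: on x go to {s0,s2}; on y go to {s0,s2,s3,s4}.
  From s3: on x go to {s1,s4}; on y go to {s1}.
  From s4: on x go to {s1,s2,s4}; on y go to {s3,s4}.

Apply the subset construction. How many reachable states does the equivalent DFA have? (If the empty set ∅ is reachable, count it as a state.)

3

Start state of the DFA: {s0}.
{s0} --x--> {s0,s1,s3}  [new]
{s0} --y--> {s0,s1,s2,s3,s4}  [new]
{s0,s1,s3} --x--> {s0,s1,s2,s3,s4}  [seen]
{s0,s1,s3} --y--> {s0,s1,s2,s3,s4}  [seen]
{s0,s1,s2,s3,s4} --x--> {s0,s1,s2,s3,s4}  [seen]
{s0,s1,s2,s3,s4} --y--> {s0,s1,s2,s3,s4}  [seen]
Reachable DFA states: {s0}, {s0,s1,s3}, {s0,s1,s2,s3,s4}.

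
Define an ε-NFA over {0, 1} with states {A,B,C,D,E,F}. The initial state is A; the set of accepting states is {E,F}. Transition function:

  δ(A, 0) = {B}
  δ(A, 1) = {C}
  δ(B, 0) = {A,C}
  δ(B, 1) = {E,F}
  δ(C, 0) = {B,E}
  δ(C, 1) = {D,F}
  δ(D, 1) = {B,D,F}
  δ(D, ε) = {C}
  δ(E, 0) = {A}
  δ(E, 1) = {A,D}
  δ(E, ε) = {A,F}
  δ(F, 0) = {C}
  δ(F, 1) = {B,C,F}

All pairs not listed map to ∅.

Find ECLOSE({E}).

{A,E,F}

Begin with {E}.
E →ε {A,F}; add A, F.
ε-closure = {A,E,F}.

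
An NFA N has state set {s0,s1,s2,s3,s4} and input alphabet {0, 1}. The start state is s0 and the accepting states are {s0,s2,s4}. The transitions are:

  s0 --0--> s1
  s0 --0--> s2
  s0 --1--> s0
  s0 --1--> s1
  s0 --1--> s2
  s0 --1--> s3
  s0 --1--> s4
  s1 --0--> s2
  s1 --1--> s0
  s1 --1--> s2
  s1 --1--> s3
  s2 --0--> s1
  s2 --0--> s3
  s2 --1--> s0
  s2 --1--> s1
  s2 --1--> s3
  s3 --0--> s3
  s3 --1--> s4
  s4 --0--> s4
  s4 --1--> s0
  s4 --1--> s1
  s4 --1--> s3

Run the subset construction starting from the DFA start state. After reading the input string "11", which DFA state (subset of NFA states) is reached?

{s0,s1,s2,s3,s4}

Start: {s0}.
δ(s0,1) = {s0,s1,s2,s3,s4}.
Union: {s0,s1,s2,s3,s4}.
After 1: {s0,s1,s2,s3,s4}.
δ(s0,1) = {s0,s1,s2,s3,s4}; δ(s1,1) = {s0,s2,s3}; δ(s2,1) = {s0,s1,s3}; δ(s3,1) = {s4}; δ(s4,1) = {s0,s1,s3}.
Union: {s0,s1,s2,s3,s4}.
After 1: {s0,s1,s2,s3,s4}.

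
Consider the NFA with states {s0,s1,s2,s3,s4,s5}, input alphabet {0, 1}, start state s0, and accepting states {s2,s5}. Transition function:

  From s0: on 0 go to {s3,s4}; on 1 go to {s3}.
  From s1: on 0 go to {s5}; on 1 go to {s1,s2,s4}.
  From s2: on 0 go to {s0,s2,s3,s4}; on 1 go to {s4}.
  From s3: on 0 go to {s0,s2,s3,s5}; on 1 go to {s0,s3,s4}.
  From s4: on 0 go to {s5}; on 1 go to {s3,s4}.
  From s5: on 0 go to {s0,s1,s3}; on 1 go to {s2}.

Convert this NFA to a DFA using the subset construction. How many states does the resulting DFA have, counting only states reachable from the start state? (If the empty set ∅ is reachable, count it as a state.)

9

Start state of the DFA: {s0}.
{s0} --0--> {s3,s4}  [new]
{s0} --1--> {s3}  [new]
{s3,s4} --0--> {s0,s2,s3,s5}  [new]
{s3,s4} --1--> {s0,s3,s4}  [new]
{s3} --0--> {s0,s2,s3,s5}  [seen]
{s3} --1--> {s0,s3,s4}  [seen]
{s0,s2,s3,s5} --0--> {s0,s1,s2,s3,s4,s5}  [new]
{s0,s2,s3,s5} --1--> {s0,s2,s3,s4}  [new]
{s0,s3,s4} --0--> {s0,s2,s3,s4,s5}  [new]
{s0,s3,s4} --1--> {s0,s3,s4}  [seen]
{s0,s1,s2,s3,s4,s5} --0--> {s0,s1,s2,s3,s4,s5}  [seen]
{s0,s1,s2,s3,s4,s5} --1--> {s0,s1,s2,s3,s4}  [new]
{s0,s2,s3,s4} --0--> {s0,s2,s3,s4,s5}  [seen]
{s0,s2,s3,s4} --1--> {s0,s3,s4}  [seen]
{s0,s2,s3,s4,s5} --0--> {s0,s1,s2,s3,s4,s5}  [seen]
{s0,s2,s3,s4,s5} --1--> {s0,s2,s3,s4}  [seen]
{s0,s1,s2,s3,s4} --0--> {s0,s2,s3,s4,s5}  [seen]
{s0,s1,s2,s3,s4} --1--> {s0,s1,s2,s3,s4}  [seen]
Reachable DFA states: {s0}, {s3,s4}, {s3}, {s0,s2,s3,s5}, {s0,s3,s4}, {s0,s1,s2,s3,s4,s5}, {s0,s2,s3,s4}, {s0,s2,s3,s4,s5}, {s0,s1,s2,s3,s4}.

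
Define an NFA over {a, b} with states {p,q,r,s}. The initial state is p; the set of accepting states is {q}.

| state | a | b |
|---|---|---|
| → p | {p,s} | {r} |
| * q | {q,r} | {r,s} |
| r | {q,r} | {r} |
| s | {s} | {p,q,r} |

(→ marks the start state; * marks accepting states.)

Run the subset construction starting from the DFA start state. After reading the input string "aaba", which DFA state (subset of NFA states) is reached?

Start: {p}.
δ(p,a) = {p,s}.
Union: {p,s}.
After a: {p,s}.
δ(p,a) = {p,s}; δ(s,a) = {s}.
Union: {p,s}.
After a: {p,s}.
δ(p,b) = {r}; δ(s,b) = {p,q,r}.
Union: {p,q,r}.
After b: {p,q,r}.
δ(p,a) = {p,s}; δ(q,a) = {q,r}; δ(r,a) = {q,r}.
Union: {p,q,r,s}.
After a: {p,q,r,s}.

{p,q,r,s}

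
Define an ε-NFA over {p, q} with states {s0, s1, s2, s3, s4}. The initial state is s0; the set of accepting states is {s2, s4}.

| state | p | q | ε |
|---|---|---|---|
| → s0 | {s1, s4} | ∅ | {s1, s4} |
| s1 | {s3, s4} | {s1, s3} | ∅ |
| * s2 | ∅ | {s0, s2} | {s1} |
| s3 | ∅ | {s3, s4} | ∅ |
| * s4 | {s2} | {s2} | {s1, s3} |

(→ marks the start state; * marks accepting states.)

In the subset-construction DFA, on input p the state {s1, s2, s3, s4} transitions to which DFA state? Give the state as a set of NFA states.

{s1, s2, s3, s4}

δ(s1,p) = {s3, s4}; δ(s2,p) = ∅; δ(s3,p) = ∅; δ(s4,p) = {s2}.
Union: {s2, s3, s4}.
ε-closure gives {s1, s2, s3, s4}.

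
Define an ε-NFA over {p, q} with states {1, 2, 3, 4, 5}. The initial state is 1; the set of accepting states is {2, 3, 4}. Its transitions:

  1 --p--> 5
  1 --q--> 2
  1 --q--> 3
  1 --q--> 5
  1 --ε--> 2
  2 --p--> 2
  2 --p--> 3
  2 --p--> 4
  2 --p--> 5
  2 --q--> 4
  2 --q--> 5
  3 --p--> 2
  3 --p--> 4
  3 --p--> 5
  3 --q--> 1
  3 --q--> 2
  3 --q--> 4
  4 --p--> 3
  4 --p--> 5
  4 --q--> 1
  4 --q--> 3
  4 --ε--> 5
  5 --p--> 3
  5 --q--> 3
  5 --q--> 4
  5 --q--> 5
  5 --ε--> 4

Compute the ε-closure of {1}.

{1, 2}

Begin with {1}.
1 →ε {2}; add 2.
ε-closure = {1, 2}.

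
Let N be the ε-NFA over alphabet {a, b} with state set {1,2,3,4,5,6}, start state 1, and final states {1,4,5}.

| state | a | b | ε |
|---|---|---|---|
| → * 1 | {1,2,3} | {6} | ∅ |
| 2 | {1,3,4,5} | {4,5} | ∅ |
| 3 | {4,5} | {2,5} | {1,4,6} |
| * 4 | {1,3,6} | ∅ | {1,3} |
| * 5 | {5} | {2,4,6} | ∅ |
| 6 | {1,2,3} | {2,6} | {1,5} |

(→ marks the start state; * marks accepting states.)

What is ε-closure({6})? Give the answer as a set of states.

Begin with {6}.
6 →ε {1,5}; add 1, 5.
ε-closure = {1,5,6}.

{1,5,6}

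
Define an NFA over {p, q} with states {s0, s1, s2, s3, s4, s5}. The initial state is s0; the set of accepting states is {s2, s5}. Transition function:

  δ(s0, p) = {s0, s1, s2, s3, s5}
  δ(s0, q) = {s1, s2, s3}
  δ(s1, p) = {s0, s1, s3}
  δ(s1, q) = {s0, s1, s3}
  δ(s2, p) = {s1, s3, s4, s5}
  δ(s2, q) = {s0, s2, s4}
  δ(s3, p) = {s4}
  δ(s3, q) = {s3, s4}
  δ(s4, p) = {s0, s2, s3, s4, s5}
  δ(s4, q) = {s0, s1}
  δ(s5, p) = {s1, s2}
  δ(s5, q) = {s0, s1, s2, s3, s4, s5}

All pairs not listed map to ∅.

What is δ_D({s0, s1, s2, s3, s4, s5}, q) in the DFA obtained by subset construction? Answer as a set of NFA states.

δ(s0,q) = {s1, s2, s3}; δ(s1,q) = {s0, s1, s3}; δ(s2,q) = {s0, s2, s4}; δ(s3,q) = {s3, s4}; δ(s4,q) = {s0, s1}; δ(s5,q) = {s0, s1, s2, s3, s4, s5}.
Union: {s0, s1, s2, s3, s4, s5}.

{s0, s1, s2, s3, s4, s5}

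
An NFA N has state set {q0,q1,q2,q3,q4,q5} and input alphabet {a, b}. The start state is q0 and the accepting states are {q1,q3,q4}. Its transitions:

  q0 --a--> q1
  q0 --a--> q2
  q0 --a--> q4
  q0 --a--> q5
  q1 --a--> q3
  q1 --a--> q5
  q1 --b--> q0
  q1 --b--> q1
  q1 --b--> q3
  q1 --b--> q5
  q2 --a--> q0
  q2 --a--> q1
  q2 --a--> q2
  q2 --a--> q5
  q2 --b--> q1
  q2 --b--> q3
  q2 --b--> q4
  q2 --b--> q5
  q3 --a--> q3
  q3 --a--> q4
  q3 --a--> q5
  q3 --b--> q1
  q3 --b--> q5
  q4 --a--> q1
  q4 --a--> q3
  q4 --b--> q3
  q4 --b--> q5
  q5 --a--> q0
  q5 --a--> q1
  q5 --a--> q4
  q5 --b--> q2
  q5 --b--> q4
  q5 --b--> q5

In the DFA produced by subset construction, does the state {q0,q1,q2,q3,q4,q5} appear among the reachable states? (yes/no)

yes

Start state of the DFA: {q0}.
{q0} --a--> {q1,q2,q4,q5}  [new]
{q0} --b--> ∅  [new]
{q1,q2,q4,q5} --a--> {q0,q1,q2,q3,q4,q5}  [new]
{q1,q2,q4,q5} --b--> {q0,q1,q2,q3,q4,q5}  [seen]
∅ --a--> ∅  [seen]
∅ --b--> ∅  [seen]
{q0,q1,q2,q3,q4,q5} --a--> {q0,q1,q2,q3,q4,q5}  [seen]
{q0,q1,q2,q3,q4,q5} --b--> {q0,q1,q2,q3,q4,q5}  [seen]
Reachable DFA states: {q0}, {q1,q2,q4,q5}, ∅, {q0,q1,q2,q3,q4,q5}.
{q0,q1,q2,q3,q4,q5} is among them.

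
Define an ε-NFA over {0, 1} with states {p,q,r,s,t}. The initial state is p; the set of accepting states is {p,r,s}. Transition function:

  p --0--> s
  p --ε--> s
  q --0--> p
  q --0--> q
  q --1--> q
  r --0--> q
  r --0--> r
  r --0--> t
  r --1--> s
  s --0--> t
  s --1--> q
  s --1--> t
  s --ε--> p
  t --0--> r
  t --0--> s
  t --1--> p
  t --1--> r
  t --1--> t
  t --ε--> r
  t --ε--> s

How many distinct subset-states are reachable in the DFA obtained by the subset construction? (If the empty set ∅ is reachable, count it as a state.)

3

Start state of the DFA: {p,s} (ε-closure of the NFA start).
{p,s} --0--> {p,r,s,t}  [new]
{p,s} --1--> {p,q,r,s,t}  [new]
{p,r,s,t} --0--> {p,q,r,s,t}  [seen]
{p,r,s,t} --1--> {p,q,r,s,t}  [seen]
{p,q,r,s,t} --0--> {p,q,r,s,t}  [seen]
{p,q,r,s,t} --1--> {p,q,r,s,t}  [seen]
Reachable DFA states: {p,s}, {p,r,s,t}, {p,q,r,s,t}.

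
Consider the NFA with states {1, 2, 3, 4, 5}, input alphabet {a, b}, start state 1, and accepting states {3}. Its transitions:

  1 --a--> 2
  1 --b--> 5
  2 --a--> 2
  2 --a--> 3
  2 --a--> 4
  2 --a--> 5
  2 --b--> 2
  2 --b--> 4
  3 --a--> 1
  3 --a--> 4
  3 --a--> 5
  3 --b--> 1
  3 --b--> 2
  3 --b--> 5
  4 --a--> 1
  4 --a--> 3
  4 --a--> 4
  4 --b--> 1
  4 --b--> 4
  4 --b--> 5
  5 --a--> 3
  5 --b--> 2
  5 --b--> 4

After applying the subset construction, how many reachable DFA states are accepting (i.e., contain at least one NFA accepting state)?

4

Start state of the DFA: {1}.
{1} --a--> {2}  [new]
{1} --b--> {5}  [new]
{2} --a--> {2, 3, 4, 5}  [new]
{2} --b--> {2, 4}  [new]
{5} --a--> {3}  [new]
{5} --b--> {2, 4}  [seen]
{2, 3, 4, 5} --a--> {1, 2, 3, 4, 5}  [new]
{2, 3, 4, 5} --b--> {1, 2, 4, 5}  [new]
{2, 4} --a--> {1, 2, 3, 4, 5}  [seen]
{2, 4} --b--> {1, 2, 4, 5}  [seen]
{3} --a--> {1, 4, 5}  [new]
{3} --b--> {1, 2, 5}  [new]
{1, 2, 3, 4, 5} --a--> {1, 2, 3, 4, 5}  [seen]
{1, 2, 3, 4, 5} --b--> {1, 2, 4, 5}  [seen]
{1, 2, 4, 5} --a--> {1, 2, 3, 4, 5}  [seen]
{1, 2, 4, 5} --b--> {1, 2, 4, 5}  [seen]
{1, 4, 5} --a--> {1, 2, 3, 4}  [new]
{1, 4, 5} --b--> {1, 2, 4, 5}  [seen]
{1, 2, 5} --a--> {2, 3, 4, 5}  [seen]
{1, 2, 5} --b--> {2, 4, 5}  [new]
{1, 2, 3, 4} --a--> {1, 2, 3, 4, 5}  [seen]
{1, 2, 3, 4} --b--> {1, 2, 4, 5}  [seen]
{2, 4, 5} --a--> {1, 2, 3, 4, 5}  [seen]
{2, 4, 5} --b--> {1, 2, 4, 5}  [seen]
Reachable DFA states: {1}, {2}, {5}, {2, 3, 4, 5}, {2, 4}, {3}, {1, 2, 3, 4, 5}, {1, 2, 4, 5}, {1, 4, 5}, {1, 2, 5}, {1, 2, 3, 4}, {2, 4, 5}.
Accepting DFA states (contain an NFA accepting state): {2, 3, 4, 5}, {3}, {1, 2, 3, 4, 5}, {1, 2, 3, 4}.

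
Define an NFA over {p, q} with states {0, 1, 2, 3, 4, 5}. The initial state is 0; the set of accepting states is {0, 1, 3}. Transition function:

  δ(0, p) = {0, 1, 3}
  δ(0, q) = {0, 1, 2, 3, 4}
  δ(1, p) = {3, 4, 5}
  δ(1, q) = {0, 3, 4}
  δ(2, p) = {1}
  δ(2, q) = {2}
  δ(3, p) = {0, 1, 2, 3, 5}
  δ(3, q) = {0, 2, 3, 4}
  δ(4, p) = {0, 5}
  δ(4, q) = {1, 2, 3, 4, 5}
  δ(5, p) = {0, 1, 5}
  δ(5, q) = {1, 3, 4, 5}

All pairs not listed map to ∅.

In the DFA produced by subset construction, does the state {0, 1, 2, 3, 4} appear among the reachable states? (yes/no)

Start state of the DFA: {0}.
{0} --p--> {0, 1, 3}  [new]
{0} --q--> {0, 1, 2, 3, 4}  [new]
{0, 1, 3} --p--> {0, 1, 2, 3, 4, 5}  [new]
{0, 1, 3} --q--> {0, 1, 2, 3, 4}  [seen]
{0, 1, 2, 3, 4} --p--> {0, 1, 2, 3, 4, 5}  [seen]
{0, 1, 2, 3, 4} --q--> {0, 1, 2, 3, 4, 5}  [seen]
{0, 1, 2, 3, 4, 5} --p--> {0, 1, 2, 3, 4, 5}  [seen]
{0, 1, 2, 3, 4, 5} --q--> {0, 1, 2, 3, 4, 5}  [seen]
Reachable DFA states: {0}, {0, 1, 3}, {0, 1, 2, 3, 4}, {0, 1, 2, 3, 4, 5}.
{0, 1, 2, 3, 4} is among them.

yes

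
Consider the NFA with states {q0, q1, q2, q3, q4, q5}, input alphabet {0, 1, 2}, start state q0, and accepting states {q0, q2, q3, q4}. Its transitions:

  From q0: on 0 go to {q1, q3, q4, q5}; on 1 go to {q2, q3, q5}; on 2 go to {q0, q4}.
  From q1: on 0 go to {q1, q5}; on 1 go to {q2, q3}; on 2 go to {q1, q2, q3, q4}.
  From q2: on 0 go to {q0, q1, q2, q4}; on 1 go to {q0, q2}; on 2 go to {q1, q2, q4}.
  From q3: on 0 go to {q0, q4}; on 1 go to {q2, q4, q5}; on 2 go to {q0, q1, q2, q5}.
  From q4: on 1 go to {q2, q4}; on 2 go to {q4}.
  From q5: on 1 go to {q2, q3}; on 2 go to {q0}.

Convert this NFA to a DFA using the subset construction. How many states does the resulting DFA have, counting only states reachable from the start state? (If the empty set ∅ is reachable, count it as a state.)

11

Start state of the DFA: {q0}.
{q0} --0--> {q1, q3, q4, q5}  [new]
{q0} --1--> {q2, q3, q5}  [new]
{q0} --2--> {q0, q4}  [new]
{q1, q3, q4, q5} --0--> {q0, q1, q4, q5}  [new]
{q1, q3, q4, q5} --1--> {q2, q3, q4, q5}  [new]
{q1, q3, q4, q5} --2--> {q0, q1, q2, q3, q4, q5}  [new]
{q2, q3, q5} --0--> {q0, q1, q2, q4}  [new]
{q2, q3, q5} --1--> {q0, q2, q3, q4, q5}  [new]
{q2, q3, q5} --2--> {q0, q1, q2, q4, q5}  [new]
{q0, q4} --0--> {q1, q3, q4, q5}  [seen]
{q0, q4} --1--> {q2, q3, q4, q5}  [seen]
{q0, q4} --2--> {q0, q4}  [seen]
{q0, q1, q4, q5} --0--> {q1, q3, q4, q5}  [seen]
{q0, q1, q4, q5} --1--> {q2, q3, q4, q5}  [seen]
{q0, q1, q4, q5} --2--> {q0, q1, q2, q3, q4}  [new]
{q2, q3, q4, q5} --0--> {q0, q1, q2, q4}  [seen]
{q2, q3, q4, q5} --1--> {q0, q2, q3, q4, q5}  [seen]
{q2, q3, q4, q5} --2--> {q0, q1, q2, q4, q5}  [seen]
{q0, q1, q2, q3, q4, q5} --0--> {q0, q1, q2, q3, q4, q5}  [seen]
{q0, q1, q2, q3, q4, q5} --1--> {q0, q2, q3, q4, q5}  [seen]
{q0, q1, q2, q3, q4, q5} --2--> {q0, q1, q2, q3, q4, q5}  [seen]
{q0, q1, q2, q4} --0--> {q0, q1, q2, q3, q4, q5}  [seen]
{q0, q1, q2, q4} --1--> {q0, q2, q3, q4, q5}  [seen]
{q0, q1, q2, q4} --2--> {q0, q1, q2, q3, q4}  [seen]
{q0, q2, q3, q4, q5} --0--> {q0, q1, q2, q3, q4, q5}  [seen]
{q0, q2, q3, q4, q5} --1--> {q0, q2, q3, q4, q5}  [seen]
{q0, q2, q3, q4, q5} --2--> {q0, q1, q2, q4, q5}  [seen]
{q0, q1, q2, q4, q5} --0--> {q0, q1, q2, q3, q4, q5}  [seen]
{q0, q1, q2, q4, q5} --1--> {q0, q2, q3, q4, q5}  [seen]
{q0, q1, q2, q4, q5} --2--> {q0, q1, q2, q3, q4}  [seen]
{q0, q1, q2, q3, q4} --0--> {q0, q1, q2, q3, q4, q5}  [seen]
{q0, q1, q2, q3, q4} --1--> {q0, q2, q3, q4, q5}  [seen]
{q0, q1, q2, q3, q4} --2--> {q0, q1, q2, q3, q4, q5}  [seen]
Reachable DFA states: {q0}, {q1, q3, q4, q5}, {q2, q3, q5}, {q0, q4}, {q0, q1, q4, q5}, {q2, q3, q4, q5}, {q0, q1, q2, q3, q4, q5}, {q0, q1, q2, q4}, {q0, q2, q3, q4, q5}, {q0, q1, q2, q4, q5}, {q0, q1, q2, q3, q4}.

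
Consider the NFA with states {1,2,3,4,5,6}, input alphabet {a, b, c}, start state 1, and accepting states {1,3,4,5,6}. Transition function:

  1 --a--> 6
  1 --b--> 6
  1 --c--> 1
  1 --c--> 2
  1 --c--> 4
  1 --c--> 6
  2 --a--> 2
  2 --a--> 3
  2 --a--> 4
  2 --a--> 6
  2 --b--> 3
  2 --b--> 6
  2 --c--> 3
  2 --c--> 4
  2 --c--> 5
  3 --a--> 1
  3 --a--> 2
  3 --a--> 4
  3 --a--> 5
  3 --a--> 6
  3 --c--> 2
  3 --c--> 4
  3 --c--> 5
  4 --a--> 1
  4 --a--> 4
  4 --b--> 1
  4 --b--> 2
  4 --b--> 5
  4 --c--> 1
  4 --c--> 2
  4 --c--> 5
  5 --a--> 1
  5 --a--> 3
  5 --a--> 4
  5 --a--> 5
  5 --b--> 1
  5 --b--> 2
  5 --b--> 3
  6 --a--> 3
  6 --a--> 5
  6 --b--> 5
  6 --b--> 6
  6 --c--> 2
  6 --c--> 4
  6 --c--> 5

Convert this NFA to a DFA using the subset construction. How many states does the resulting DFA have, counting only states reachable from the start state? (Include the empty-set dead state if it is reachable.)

13

Start state of the DFA: {1}.
{1} --a--> {6}  [new]
{1} --b--> {6}  [seen]
{1} --c--> {1,2,4,6}  [new]
{6} --a--> {3,5}  [new]
{6} --b--> {5,6}  [new]
{6} --c--> {2,4,5}  [new]
{1,2,4,6} --a--> {1,2,3,4,5,6}  [new]
{1,2,4,6} --b--> {1,2,3,5,6}  [new]
{1,2,4,6} --c--> {1,2,3,4,5,6}  [seen]
{3,5} --a--> {1,2,3,4,5,6}  [seen]
{3,5} --b--> {1,2,3}  [new]
{3,5} --c--> {2,4,5}  [seen]
{5,6} --a--> {1,3,4,5}  [new]
{5,6} --b--> {1,2,3,5,6}  [seen]
{5,6} --c--> {2,4,5}  [seen]
{2,4,5} --a--> {1,2,3,4,5,6}  [seen]
{2,4,5} --b--> {1,2,3,5,6}  [seen]
{2,4,5} --c--> {1,2,3,4,5}  [new]
{1,2,3,4,5,6} --a--> {1,2,3,4,5,6}  [seen]
{1,2,3,4,5,6} --b--> {1,2,3,5,6}  [seen]
{1,2,3,4,5,6} --c--> {1,2,3,4,5,6}  [seen]
{1,2,3,5,6} --a--> {1,2,3,4,5,6}  [seen]
{1,2,3,5,6} --b--> {1,2,3,5,6}  [seen]
{1,2,3,5,6} --c--> {1,2,3,4,5,6}  [seen]
{1,2,3} --a--> {1,2,3,4,5,6}  [seen]
{1,2,3} --b--> {3,6}  [new]
{1,2,3} --c--> {1,2,3,4,5,6}  [seen]
{1,3,4,5} --a--> {1,2,3,4,5,6}  [seen]
{1,3,4,5} --b--> {1,2,3,5,6}  [seen]
{1,3,4,5} --c--> {1,2,4,5,6}  [new]
{1,2,3,4,5} --a--> {1,2,3,4,5,6}  [seen]
{1,2,3,4,5} --b--> {1,2,3,5,6}  [seen]
{1,2,3,4,5} --c--> {1,2,3,4,5,6}  [seen]
{3,6} --a--> {1,2,3,4,5,6}  [seen]
{3,6} --b--> {5,6}  [seen]
{3,6} --c--> {2,4,5}  [seen]
{1,2,4,5,6} --a--> {1,2,3,4,5,6}  [seen]
{1,2,4,5,6} --b--> {1,2,3,5,6}  [seen]
{1,2,4,5,6} --c--> {1,2,3,4,5,6}  [seen]
Reachable DFA states: {1}, {6}, {1,2,4,6}, {3,5}, {5,6}, {2,4,5}, {1,2,3,4,5,6}, {1,2,3,5,6}, {1,2,3}, {1,3,4,5}, {1,2,3,4,5}, {3,6}, {1,2,4,5,6}.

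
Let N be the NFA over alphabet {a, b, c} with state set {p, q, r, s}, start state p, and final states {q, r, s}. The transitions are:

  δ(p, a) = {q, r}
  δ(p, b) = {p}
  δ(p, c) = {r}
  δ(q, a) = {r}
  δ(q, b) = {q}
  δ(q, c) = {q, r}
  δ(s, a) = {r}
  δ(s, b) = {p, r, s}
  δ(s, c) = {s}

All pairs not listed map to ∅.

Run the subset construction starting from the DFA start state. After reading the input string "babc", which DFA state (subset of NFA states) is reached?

Start: {p}.
δ(p,b) = {p}.
Union: {p}.
After b: {p}.
δ(p,a) = {q, r}.
Union: {q, r}.
After a: {q, r}.
δ(q,b) = {q}; δ(r,b) = ∅.
Union: {q}.
After b: {q}.
δ(q,c) = {q, r}.
Union: {q, r}.
After c: {q, r}.

{q, r}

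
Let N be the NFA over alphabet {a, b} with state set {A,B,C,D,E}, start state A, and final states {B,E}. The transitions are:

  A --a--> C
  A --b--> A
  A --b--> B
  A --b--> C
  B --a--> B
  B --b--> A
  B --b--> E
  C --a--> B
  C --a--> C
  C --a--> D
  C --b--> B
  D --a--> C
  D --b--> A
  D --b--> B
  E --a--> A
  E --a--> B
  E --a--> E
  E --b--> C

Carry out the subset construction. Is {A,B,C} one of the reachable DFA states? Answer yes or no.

yes

Start state of the DFA: {A}.
{A} --a--> {C}  [new]
{A} --b--> {A,B,C}  [new]
{C} --a--> {B,C,D}  [new]
{C} --b--> {B}  [new]
{A,B,C} --a--> {B,C,D}  [seen]
{A,B,C} --b--> {A,B,C,E}  [new]
{B,C,D} --a--> {B,C,D}  [seen]
{B,C,D} --b--> {A,B,E}  [new]
{B} --a--> {B}  [seen]
{B} --b--> {A,E}  [new]
{A,B,C,E} --a--> {A,B,C,D,E}  [new]
{A,B,C,E} --b--> {A,B,C,E}  [seen]
{A,B,E} --a--> {A,B,C,E}  [seen]
{A,B,E} --b--> {A,B,C,E}  [seen]
{A,E} --a--> {A,B,C,E}  [seen]
{A,E} --b--> {A,B,C}  [seen]
{A,B,C,D,E} --a--> {A,B,C,D,E}  [seen]
{A,B,C,D,E} --b--> {A,B,C,E}  [seen]
Reachable DFA states: {A}, {C}, {A,B,C}, {B,C,D}, {B}, {A,B,C,E}, {A,B,E}, {A,E}, {A,B,C,D,E}.
{A,B,C} is among them.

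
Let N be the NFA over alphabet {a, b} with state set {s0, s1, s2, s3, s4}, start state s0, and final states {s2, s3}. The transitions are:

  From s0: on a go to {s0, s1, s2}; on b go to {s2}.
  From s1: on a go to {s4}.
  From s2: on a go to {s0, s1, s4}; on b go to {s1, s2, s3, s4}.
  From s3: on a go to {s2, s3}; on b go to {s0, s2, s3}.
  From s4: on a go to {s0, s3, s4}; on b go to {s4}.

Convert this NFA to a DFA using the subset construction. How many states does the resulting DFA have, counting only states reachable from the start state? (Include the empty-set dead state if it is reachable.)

10

Start state of the DFA: {s0}.
{s0} --a--> {s0, s1, s2}  [new]
{s0} --b--> {s2}  [new]
{s0, s1, s2} --a--> {s0, s1, s2, s4}  [new]
{s0, s1, s2} --b--> {s1, s2, s3, s4}  [new]
{s2} --a--> {s0, s1, s4}  [new]
{s2} --b--> {s1, s2, s3, s4}  [seen]
{s0, s1, s2, s4} --a--> {s0, s1, s2, s3, s4}  [new]
{s0, s1, s2, s4} --b--> {s1, s2, s3, s4}  [seen]
{s1, s2, s3, s4} --a--> {s0, s1, s2, s3, s4}  [seen]
{s1, s2, s3, s4} --b--> {s0, s1, s2, s3, s4}  [seen]
{s0, s1, s4} --a--> {s0, s1, s2, s3, s4}  [seen]
{s0, s1, s4} --b--> {s2, s4}  [new]
{s0, s1, s2, s3, s4} --a--> {s0, s1, s2, s3, s4}  [seen]
{s0, s1, s2, s3, s4} --b--> {s0, s1, s2, s3, s4}  [seen]
{s2, s4} --a--> {s0, s1, s3, s4}  [new]
{s2, s4} --b--> {s1, s2, s3, s4}  [seen]
{s0, s1, s3, s4} --a--> {s0, s1, s2, s3, s4}  [seen]
{s0, s1, s3, s4} --b--> {s0, s2, s3, s4}  [new]
{s0, s2, s3, s4} --a--> {s0, s1, s2, s3, s4}  [seen]
{s0, s2, s3, s4} --b--> {s0, s1, s2, s3, s4}  [seen]
Reachable DFA states: {s0}, {s0, s1, s2}, {s2}, {s0, s1, s2, s4}, {s1, s2, s3, s4}, {s0, s1, s4}, {s0, s1, s2, s3, s4}, {s2, s4}, {s0, s1, s3, s4}, {s0, s2, s3, s4}.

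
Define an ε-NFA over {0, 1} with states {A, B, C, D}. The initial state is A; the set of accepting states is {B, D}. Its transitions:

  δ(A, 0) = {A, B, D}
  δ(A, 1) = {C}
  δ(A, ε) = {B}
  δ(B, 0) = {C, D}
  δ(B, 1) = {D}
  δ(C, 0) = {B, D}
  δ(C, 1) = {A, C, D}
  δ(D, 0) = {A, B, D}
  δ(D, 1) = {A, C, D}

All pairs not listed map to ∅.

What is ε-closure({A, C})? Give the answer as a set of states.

{A, B, C}

Begin with {A, C}.
A →ε {B}; add B.
ε-closure = {A, B, C}.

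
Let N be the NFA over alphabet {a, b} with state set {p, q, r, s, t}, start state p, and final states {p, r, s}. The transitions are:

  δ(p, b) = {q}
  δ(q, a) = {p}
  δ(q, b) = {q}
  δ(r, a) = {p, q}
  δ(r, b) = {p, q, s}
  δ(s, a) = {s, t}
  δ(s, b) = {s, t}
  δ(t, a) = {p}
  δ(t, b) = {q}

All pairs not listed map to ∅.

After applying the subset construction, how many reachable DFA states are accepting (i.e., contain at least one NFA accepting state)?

Start state of the DFA: {p}.
{p} --a--> ∅  [new]
{p} --b--> {q}  [new]
∅ --a--> ∅  [seen]
∅ --b--> ∅  [seen]
{q} --a--> {p}  [seen]
{q} --b--> {q}  [seen]
Reachable DFA states: {p}, ∅, {q}.
Accepting DFA states (contain an NFA accepting state): {p}.

1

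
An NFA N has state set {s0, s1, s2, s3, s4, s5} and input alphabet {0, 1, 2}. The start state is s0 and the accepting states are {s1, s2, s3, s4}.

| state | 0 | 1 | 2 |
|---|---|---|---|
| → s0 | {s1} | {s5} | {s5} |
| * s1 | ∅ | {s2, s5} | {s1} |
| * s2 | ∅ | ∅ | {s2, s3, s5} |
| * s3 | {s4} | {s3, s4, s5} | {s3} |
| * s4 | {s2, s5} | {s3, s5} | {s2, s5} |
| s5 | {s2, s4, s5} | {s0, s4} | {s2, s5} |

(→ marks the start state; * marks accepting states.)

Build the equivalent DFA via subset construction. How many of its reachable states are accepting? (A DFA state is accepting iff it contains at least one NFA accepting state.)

12

Start state of the DFA: {s0}.
{s0} --0--> {s1}  [new]
{s0} --1--> {s5}  [new]
{s0} --2--> {s5}  [seen]
{s1} --0--> ∅  [new]
{s1} --1--> {s2, s5}  [new]
{s1} --2--> {s1}  [seen]
{s5} --0--> {s2, s4, s5}  [new]
{s5} --1--> {s0, s4}  [new]
{s5} --2--> {s2, s5}  [seen]
∅ --0--> ∅  [seen]
∅ --1--> ∅  [seen]
∅ --2--> ∅  [seen]
{s2, s5} --0--> {s2, s4, s5}  [seen]
{s2, s5} --1--> {s0, s4}  [seen]
{s2, s5} --2--> {s2, s3, s5}  [new]
{s2, s4, s5} --0--> {s2, s4, s5}  [seen]
{s2, s4, s5} --1--> {s0, s3, s4, s5}  [new]
{s2, s4, s5} --2--> {s2, s3, s5}  [seen]
{s0, s4} --0--> {s1, s2, s5}  [new]
{s0, s4} --1--> {s3, s5}  [new]
{s0, s4} --2--> {s2, s5}  [seen]
{s2, s3, s5} --0--> {s2, s4, s5}  [seen]
{s2, s3, s5} --1--> {s0, s3, s4, s5}  [seen]
{s2, s3, s5} --2--> {s2, s3, s5}  [seen]
{s0, s3, s4, s5} --0--> {s1, s2, s4, s5}  [new]
{s0, s3, s4, s5} --1--> {s0, s3, s4, s5}  [seen]
{s0, s3, s4, s5} --2--> {s2, s3, s5}  [seen]
{s1, s2, s5} --0--> {s2, s4, s5}  [seen]
{s1, s2, s5} --1--> {s0, s2, s4, s5}  [new]
{s1, s2, s5} --2--> {s1, s2, s3, s5}  [new]
{s3, s5} --0--> {s2, s4, s5}  [seen]
{s3, s5} --1--> {s0, s3, s4, s5}  [seen]
{s3, s5} --2--> {s2, s3, s5}  [seen]
{s1, s2, s4, s5} --0--> {s2, s4, s5}  [seen]
{s1, s2, s4, s5} --1--> {s0, s2, s3, s4, s5}  [new]
{s1, s2, s4, s5} --2--> {s1, s2, s3, s5}  [seen]
{s0, s2, s4, s5} --0--> {s1, s2, s4, s5}  [seen]
{s0, s2, s4, s5} --1--> {s0, s3, s4, s5}  [seen]
{s0, s2, s4, s5} --2--> {s2, s3, s5}  [seen]
{s1, s2, s3, s5} --0--> {s2, s4, s5}  [seen]
{s1, s2, s3, s5} --1--> {s0, s2, s3, s4, s5}  [seen]
{s1, s2, s3, s5} --2--> {s1, s2, s3, s5}  [seen]
{s0, s2, s3, s4, s5} --0--> {s1, s2, s4, s5}  [seen]
{s0, s2, s3, s4, s5} --1--> {s0, s3, s4, s5}  [seen]
{s0, s2, s3, s4, s5} --2--> {s2, s3, s5}  [seen]
Reachable DFA states: {s0}, {s1}, {s5}, ∅, {s2, s5}, {s2, s4, s5}, {s0, s4}, {s2, s3, s5}, {s0, s3, s4, s5}, {s1, s2, s5}, {s3, s5}, {s1, s2, s4, s5}, {s0, s2, s4, s5}, {s1, s2, s3, s5}, {s0, s2, s3, s4, s5}.
Accepting DFA states (contain an NFA accepting state): {s1}, {s2, s5}, {s2, s4, s5}, {s0, s4}, {s2, s3, s5}, {s0, s3, s4, s5}, {s1, s2, s5}, {s3, s5}, {s1, s2, s4, s5}, {s0, s2, s4, s5}, {s1, s2, s3, s5}, {s0, s2, s3, s4, s5}.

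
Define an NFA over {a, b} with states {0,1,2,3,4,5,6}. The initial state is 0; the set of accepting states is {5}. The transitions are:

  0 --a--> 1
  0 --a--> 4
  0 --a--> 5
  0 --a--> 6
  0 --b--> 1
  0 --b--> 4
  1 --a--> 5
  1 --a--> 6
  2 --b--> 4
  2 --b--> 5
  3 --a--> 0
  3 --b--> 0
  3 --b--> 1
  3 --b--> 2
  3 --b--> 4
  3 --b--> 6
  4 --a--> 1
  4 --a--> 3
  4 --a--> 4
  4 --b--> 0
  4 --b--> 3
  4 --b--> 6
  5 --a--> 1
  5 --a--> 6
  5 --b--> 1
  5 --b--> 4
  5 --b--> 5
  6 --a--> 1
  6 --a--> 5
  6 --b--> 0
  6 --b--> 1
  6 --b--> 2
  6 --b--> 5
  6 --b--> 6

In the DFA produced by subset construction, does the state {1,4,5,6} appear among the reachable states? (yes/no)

yes

Start state of the DFA: {0}.
{0} --a--> {1,4,5,6}  [new]
{0} --b--> {1,4}  [new]
{1,4,5,6} --a--> {1,3,4,5,6}  [new]
{1,4,5,6} --b--> {0,1,2,3,4,5,6}  [new]
{1,4} --a--> {1,3,4,5,6}  [seen]
{1,4} --b--> {0,3,6}  [new]
{1,3,4,5,6} --a--> {0,1,3,4,5,6}  [new]
{1,3,4,5,6} --b--> {0,1,2,3,4,5,6}  [seen]
{0,1,2,3,4,5,6} --a--> {0,1,3,4,5,6}  [seen]
{0,1,2,3,4,5,6} --b--> {0,1,2,3,4,5,6}  [seen]
{0,3,6} --a--> {0,1,4,5,6}  [new]
{0,3,6} --b--> {0,1,2,4,5,6}  [new]
{0,1,3,4,5,6} --a--> {0,1,3,4,5,6}  [seen]
{0,1,3,4,5,6} --b--> {0,1,2,3,4,5,6}  [seen]
{0,1,4,5,6} --a--> {1,3,4,5,6}  [seen]
{0,1,4,5,6} --b--> {0,1,2,3,4,5,6}  [seen]
{0,1,2,4,5,6} --a--> {1,3,4,5,6}  [seen]
{0,1,2,4,5,6} --b--> {0,1,2,3,4,5,6}  [seen]
Reachable DFA states: {0}, {1,4,5,6}, {1,4}, {1,3,4,5,6}, {0,1,2,3,4,5,6}, {0,3,6}, {0,1,3,4,5,6}, {0,1,4,5,6}, {0,1,2,4,5,6}.
{1,4,5,6} is among them.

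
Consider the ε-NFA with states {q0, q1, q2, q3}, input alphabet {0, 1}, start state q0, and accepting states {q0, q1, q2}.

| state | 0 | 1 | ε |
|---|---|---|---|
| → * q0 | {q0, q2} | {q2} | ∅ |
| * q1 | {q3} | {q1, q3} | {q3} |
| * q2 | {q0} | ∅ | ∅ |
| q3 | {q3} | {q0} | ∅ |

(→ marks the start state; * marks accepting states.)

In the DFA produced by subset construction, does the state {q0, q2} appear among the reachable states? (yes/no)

yes

Start state of the DFA: {q0} (ε-closure of the NFA start).
{q0} --0--> {q0, q2}  [new]
{q0} --1--> {q2}  [new]
{q0, q2} --0--> {q0, q2}  [seen]
{q0, q2} --1--> {q2}  [seen]
{q2} --0--> {q0}  [seen]
{q2} --1--> ∅  [new]
∅ --0--> ∅  [seen]
∅ --1--> ∅  [seen]
Reachable DFA states: {q0}, {q0, q2}, {q2}, ∅.
{q0, q2} is among them.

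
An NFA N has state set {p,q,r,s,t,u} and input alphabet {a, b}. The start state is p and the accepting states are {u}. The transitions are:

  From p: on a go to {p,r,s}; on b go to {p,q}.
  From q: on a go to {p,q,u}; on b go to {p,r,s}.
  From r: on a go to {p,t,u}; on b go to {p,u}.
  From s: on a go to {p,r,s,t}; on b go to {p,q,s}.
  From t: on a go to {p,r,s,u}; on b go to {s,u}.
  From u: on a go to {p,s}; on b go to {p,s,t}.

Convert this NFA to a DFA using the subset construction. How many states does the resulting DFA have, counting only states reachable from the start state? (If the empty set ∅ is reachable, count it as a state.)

10

Start state of the DFA: {p}.
{p} --a--> {p,r,s}  [new]
{p} --b--> {p,q}  [new]
{p,r,s} --a--> {p,r,s,t,u}  [new]
{p,r,s} --b--> {p,q,s,u}  [new]
{p,q} --a--> {p,q,r,s,u}  [new]
{p,q} --b--> {p,q,r,s}  [new]
{p,r,s,t,u} --a--> {p,r,s,t,u}  [seen]
{p,r,s,t,u} --b--> {p,q,s,t,u}  [new]
{p,q,s,u} --a--> {p,q,r,s,t,u}  [new]
{p,q,s,u} --b--> {p,q,r,s,t}  [new]
{p,q,r,s,u} --a--> {p,q,r,s,t,u}  [seen]
{p,q,r,s,u} --b--> {p,q,r,s,t,u}  [seen]
{p,q,r,s} --a--> {p,q,r,s,t,u}  [seen]
{p,q,r,s} --b--> {p,q,r,s,u}  [seen]
{p,q,s,t,u} --a--> {p,q,r,s,t,u}  [seen]
{p,q,s,t,u} --b--> {p,q,r,s,t,u}  [seen]
{p,q,r,s,t,u} --a--> {p,q,r,s,t,u}  [seen]
{p,q,r,s,t,u} --b--> {p,q,r,s,t,u}  [seen]
{p,q,r,s,t} --a--> {p,q,r,s,t,u}  [seen]
{p,q,r,s,t} --b--> {p,q,r,s,u}  [seen]
Reachable DFA states: {p}, {p,r,s}, {p,q}, {p,r,s,t,u}, {p,q,s,u}, {p,q,r,s,u}, {p,q,r,s}, {p,q,s,t,u}, {p,q,r,s,t,u}, {p,q,r,s,t}.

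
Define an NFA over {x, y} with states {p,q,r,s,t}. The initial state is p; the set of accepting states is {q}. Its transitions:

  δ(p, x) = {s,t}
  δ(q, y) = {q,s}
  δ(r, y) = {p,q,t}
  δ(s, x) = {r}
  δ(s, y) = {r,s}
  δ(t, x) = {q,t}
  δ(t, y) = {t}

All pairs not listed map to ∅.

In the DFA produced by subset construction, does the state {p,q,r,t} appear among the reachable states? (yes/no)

Start state of the DFA: {p}.
{p} --x--> {s,t}  [new]
{p} --y--> ∅  [new]
{s,t} --x--> {q,r,t}  [new]
{s,t} --y--> {r,s,t}  [new]
∅ --x--> ∅  [seen]
∅ --y--> ∅  [seen]
{q,r,t} --x--> {q,t}  [new]
{q,r,t} --y--> {p,q,s,t}  [new]
{r,s,t} --x--> {q,r,t}  [seen]
{r,s,t} --y--> {p,q,r,s,t}  [new]
{q,t} --x--> {q,t}  [seen]
{q,t} --y--> {q,s,t}  [new]
{p,q,s,t} --x--> {q,r,s,t}  [new]
{p,q,s,t} --y--> {q,r,s,t}  [seen]
{p,q,r,s,t} --x--> {q,r,s,t}  [seen]
{p,q,r,s,t} --y--> {p,q,r,s,t}  [seen]
{q,s,t} --x--> {q,r,t}  [seen]
{q,s,t} --y--> {q,r,s,t}  [seen]
{q,r,s,t} --x--> {q,r,t}  [seen]
{q,r,s,t} --y--> {p,q,r,s,t}  [seen]
Reachable DFA states: {p}, {s,t}, ∅, {q,r,t}, {r,s,t}, {q,t}, {p,q,s,t}, {p,q,r,s,t}, {q,s,t}, {q,r,s,t}.
{p,q,r,t} is not among them.

no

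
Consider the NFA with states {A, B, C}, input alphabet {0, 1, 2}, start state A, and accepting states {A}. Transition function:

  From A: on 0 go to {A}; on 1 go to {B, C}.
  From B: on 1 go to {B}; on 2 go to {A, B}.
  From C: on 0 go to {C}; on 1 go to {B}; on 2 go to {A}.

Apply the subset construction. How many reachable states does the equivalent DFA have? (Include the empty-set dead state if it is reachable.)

Start state of the DFA: {A}.
{A} --0--> {A}  [seen]
{A} --1--> {B, C}  [new]
{A} --2--> ∅  [new]
{B, C} --0--> {C}  [new]
{B, C} --1--> {B}  [new]
{B, C} --2--> {A, B}  [new]
∅ --0--> ∅  [seen]
∅ --1--> ∅  [seen]
∅ --2--> ∅  [seen]
{C} --0--> {C}  [seen]
{C} --1--> {B}  [seen]
{C} --2--> {A}  [seen]
{B} --0--> ∅  [seen]
{B} --1--> {B}  [seen]
{B} --2--> {A, B}  [seen]
{A, B} --0--> {A}  [seen]
{A, B} --1--> {B, C}  [seen]
{A, B} --2--> {A, B}  [seen]
Reachable DFA states: {A}, {B, C}, ∅, {C}, {B}, {A, B}.

6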